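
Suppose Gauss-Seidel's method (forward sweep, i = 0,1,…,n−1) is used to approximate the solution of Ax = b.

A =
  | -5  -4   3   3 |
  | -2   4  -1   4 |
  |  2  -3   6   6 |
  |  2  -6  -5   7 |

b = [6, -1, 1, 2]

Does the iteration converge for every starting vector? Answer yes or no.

Split A = D + L + U, D = diag(-5, 4, 6, 7).
Gauss-Seidel: T = -(D+L)⁻¹U, row 0 first, T[0,2] = -(3)/(-5) = +0.6000; later rows by forward substitution.
  T[0,:] = [+0.0000  -0.8000  +0.6000  +0.6000]
  T[1,:] = [+0.0000  -0.4000  +0.5500  -0.7000]
  T[2,:] = [+0.0000  +0.0667  +0.0750  -1.5500]
  T[3,:] = [+0.0000  -0.0667  +0.3536  -1.8786]
eigenvalue magnitudes: 1.5550, 0.5858, 0.0627, 0.0000.
ρ = 1.5550; 1.5550 > 1 ⇒ diverges.

no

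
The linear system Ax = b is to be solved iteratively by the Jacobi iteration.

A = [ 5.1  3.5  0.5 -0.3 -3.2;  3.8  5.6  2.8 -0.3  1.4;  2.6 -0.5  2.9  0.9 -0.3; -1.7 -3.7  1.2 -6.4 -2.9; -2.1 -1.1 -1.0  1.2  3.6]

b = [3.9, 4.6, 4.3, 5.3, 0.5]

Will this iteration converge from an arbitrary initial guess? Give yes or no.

Split A = D + L + U, D = diag(5.1, 5.6, 2.9, -6.4, 3.6).
Jacobi T = -D⁻¹(L+U): T[3,0] = -(-1.7)/(-6.4) = -0.2656; T[3,3] = 0.
  T[0,:] = [+0.0000  -0.6863  -0.0980  +0.0588  +0.6275]
  T[1,:] = [-0.6786  +0.0000  -0.5000  +0.0536  -0.2500]
  T[2,:] = [-0.8966  +0.1724  +0.0000  -0.3103  +0.1034]
  T[3,:] = [-0.2656  -0.5781  +0.1875  +0.0000  -0.4531]
  T[4,:] = [+0.5833  +0.3056  +0.2778  -0.3333  +0.0000]
|λ(T)| sorted: 1.1325, 0.7004, 0.6679, 0.6679, 0.3712.
spectral radius ρ = 1.1325; 1.1325 > 1 ⇒ diverges.

no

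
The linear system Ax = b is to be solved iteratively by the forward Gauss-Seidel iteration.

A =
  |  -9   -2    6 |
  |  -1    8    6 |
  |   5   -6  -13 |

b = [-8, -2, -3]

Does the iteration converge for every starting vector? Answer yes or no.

yes

A = D + L + U where D = diag(-9, 8, -13).
T_GS = -(D+L)⁻¹U: row 0 first, T[0,1] = -(-2)/(-9) = -0.2222; later rows by forward substitution.
  T[0,:] = [+0.0000  -0.2222  +0.6667]
  T[1,:] = [+0.0000  -0.0278  -0.6667]
  T[2,:] = [+0.0000  -0.0726  +0.5641]
|λ(T)| sorted: 0.6370, 0.1006, 0.0000.
ρ = 0.6370; 0.6370 < 1 ⇒ converges.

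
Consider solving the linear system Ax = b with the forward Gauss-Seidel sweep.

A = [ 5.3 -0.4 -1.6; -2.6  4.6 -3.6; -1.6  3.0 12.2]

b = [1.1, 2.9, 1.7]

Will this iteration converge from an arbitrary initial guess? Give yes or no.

A = D + L + U where D = diag(5.3, 4.6, 12.2).
GS T = -(D+L)⁻¹U: row 0 first, T[0,2] = -(-1.6)/(5.3) = +0.3019; later rows by forward substitution.
  T[0,:] = [+0.0000  +0.0755  +0.3019]
  T[1,:] = [+0.0000  +0.0427  +0.9532]
  T[2,:] = [+0.0000  -0.0006  -0.1948]
|roots of det(T-λI)|: 0.1924, 0.0403, 0.0000.
spectral radius ρ = 0.1924; 0.1924 < 1: convergent.

yes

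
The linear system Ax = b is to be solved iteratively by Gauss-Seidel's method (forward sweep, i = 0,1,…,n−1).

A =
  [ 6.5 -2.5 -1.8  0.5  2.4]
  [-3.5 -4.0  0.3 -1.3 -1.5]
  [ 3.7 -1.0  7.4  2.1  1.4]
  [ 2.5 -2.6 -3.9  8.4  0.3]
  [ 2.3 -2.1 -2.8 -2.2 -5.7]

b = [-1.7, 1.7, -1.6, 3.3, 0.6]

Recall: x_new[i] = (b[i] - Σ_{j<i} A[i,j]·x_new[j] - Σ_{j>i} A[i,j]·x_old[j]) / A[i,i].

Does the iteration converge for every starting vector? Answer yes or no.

Split A = D + L + U, D = diag(6.5, -4, 7.4, 8.4, -5.7).
T_GS = -(D+L)⁻¹U: row 0 first, T[0,3] = -(0.5)/(6.5) = -0.0769; later rows by forward substitution.
  T[0,:] = [+0.0000, +0.3846, +0.2769, -0.0769, -0.3692]
  T[1,:] = [+0.0000, -0.3365, -0.1673, -0.2577, -0.0519]
  T[2,:] = [+0.0000, -0.2378, -0.1611, -0.2801, -0.0116]
  T[3,:] = [+0.0000, -0.3290, -0.2090, -0.1869, +0.0527]
  T[4,:] = [+0.0000, +0.5230, +0.3332, +0.2737, -0.1445]
|roots of det(T-λI)|: 0.7145, 0.1219, 0.0406, 0.0333, 0.0000.
ρ(T) = max|λ| = 0.7145; 0.7145 < 1 ⇒ converges.

yes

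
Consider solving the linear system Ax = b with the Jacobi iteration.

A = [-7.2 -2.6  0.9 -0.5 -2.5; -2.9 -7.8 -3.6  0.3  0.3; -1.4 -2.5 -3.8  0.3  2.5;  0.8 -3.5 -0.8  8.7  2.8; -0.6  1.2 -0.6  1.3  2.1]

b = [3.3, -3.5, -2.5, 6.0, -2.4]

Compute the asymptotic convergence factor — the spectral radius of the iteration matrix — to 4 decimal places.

0.9044

Diagonal D = diag(-7.2, -7.8, -3.8, 8.7, 2.1); L, U strict lower/upper.
Jacobi T = -D⁻¹(L+U): T[3,0] = -(0.8)/(8.7) = -0.0920; T[3,3] = 0.
  T[0,:] = [+0.0000  -0.3611  +0.1250  -0.0694  -0.3472]
  T[1,:] = [-0.3718  +0.0000  -0.4615  +0.0385  +0.0385]
  T[2,:] = [-0.3684  -0.6579  +0.0000  +0.0789  +0.6579]
  T[3,:] = [-0.0920  +0.4023  +0.0920  +0.0000  -0.3218]
  T[4,:] = [+0.2857  -0.5714  +0.2857  -0.6190  +0.0000]
moduli |λ_i(T)| = 0.9044, 0.7153, 0.4863, 0.3744, 0.3744.
spectral radius ρ = 0.9044; 0.9044 < 1: convergent.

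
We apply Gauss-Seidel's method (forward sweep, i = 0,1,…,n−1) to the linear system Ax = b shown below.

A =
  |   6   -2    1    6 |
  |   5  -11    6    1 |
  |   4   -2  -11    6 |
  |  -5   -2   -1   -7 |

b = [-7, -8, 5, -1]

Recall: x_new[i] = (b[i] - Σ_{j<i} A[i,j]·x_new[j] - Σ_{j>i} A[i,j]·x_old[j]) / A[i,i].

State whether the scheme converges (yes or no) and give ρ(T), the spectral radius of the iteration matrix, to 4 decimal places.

Let D = diag(6, -11, -11, -7); L, U the strict triangles.
GS T = -(D+L)⁻¹U: row 0 first, T[0,2] = -(1)/(6) = -0.1667; later rows by forward substitution.
  T[0,:] = [+0.0000, +0.3333, -0.1667, -1.0000]
  T[1,:] = [+0.0000, +0.1515, +0.4697, -0.3636]
  T[2,:] = [+0.0000, +0.0937, -0.1460, +0.2479]
  T[3,:] = [+0.0000, -0.2948, +0.0057, +0.7828]
eigenvalue magnitudes: 0.8903, 0.3377, 0.2356, 0.0000.
ρ = 0.8903; 0.8903 < 1 ⇒ converges.

yes, ρ = 0.8903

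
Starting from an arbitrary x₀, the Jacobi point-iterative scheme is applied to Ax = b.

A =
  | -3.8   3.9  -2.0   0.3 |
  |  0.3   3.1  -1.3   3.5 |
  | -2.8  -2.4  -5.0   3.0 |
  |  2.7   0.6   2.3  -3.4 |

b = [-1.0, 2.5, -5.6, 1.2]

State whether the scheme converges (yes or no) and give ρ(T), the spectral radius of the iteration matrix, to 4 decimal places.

Write A = D+L+U with D = diag(-3.8, 3.1, -5, -3.4).
Jacobi T = -D⁻¹(L+U): T[0,2] = -(-2)/(-3.8) = -0.5263; T[0,0] = 0.
  T[0,:] = [+0.0000 +1.0263 -0.5263 +0.0789]
  T[1,:] = [-0.0968 +0.0000 +0.4194 -1.1290]
  T[2,:] = [-0.5600 -0.4800 +0.0000 +0.6000]
  T[3,:] = [+0.7941 +0.1765 +0.6765 +0.0000]
|λ(T)| sorted: 1.2199, 0.9292, 0.9292, 0.5068.
ρ(T) = max|λ| = 1.2199; 1.2199 > 1, so it fails to converge.

no, ρ = 1.2199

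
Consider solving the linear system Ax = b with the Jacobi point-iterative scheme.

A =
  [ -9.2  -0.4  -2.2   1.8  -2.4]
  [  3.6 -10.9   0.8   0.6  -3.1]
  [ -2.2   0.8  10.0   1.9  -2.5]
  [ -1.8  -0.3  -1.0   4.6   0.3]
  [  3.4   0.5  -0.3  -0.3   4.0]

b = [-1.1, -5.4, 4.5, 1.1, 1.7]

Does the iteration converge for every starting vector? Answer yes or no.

Diagonal D = diag(-9.2, -10.9, 10, 4.6, 4); L, U strict lower/upper.
Jacobi T = -D⁻¹(L+U): T[4,3] = -(-0.3)/(4) = +0.0750; T[4,4] = 0.
  T[0,:] = [+0.0000  -0.0435  -0.2391  +0.1957  -0.2609]
  T[1,:] = [+0.3303  +0.0000  +0.0734  +0.0550  -0.2844]
  T[2,:] = [+0.2200  -0.0800  +0.0000  -0.1900  +0.2500]
  T[3,:] = [+0.3913  +0.0652  +0.2174  +0.0000  -0.0652]
  T[4,:] = [-0.8500  -0.1250  +0.0750  +0.0750  +0.0000]
|λ(T)| sorted: 0.6376, 0.3622, 0.2962, 0.2962, 0.0548.
ρ = 0.6376; 0.6376 < 1 ⇒ converges.

yes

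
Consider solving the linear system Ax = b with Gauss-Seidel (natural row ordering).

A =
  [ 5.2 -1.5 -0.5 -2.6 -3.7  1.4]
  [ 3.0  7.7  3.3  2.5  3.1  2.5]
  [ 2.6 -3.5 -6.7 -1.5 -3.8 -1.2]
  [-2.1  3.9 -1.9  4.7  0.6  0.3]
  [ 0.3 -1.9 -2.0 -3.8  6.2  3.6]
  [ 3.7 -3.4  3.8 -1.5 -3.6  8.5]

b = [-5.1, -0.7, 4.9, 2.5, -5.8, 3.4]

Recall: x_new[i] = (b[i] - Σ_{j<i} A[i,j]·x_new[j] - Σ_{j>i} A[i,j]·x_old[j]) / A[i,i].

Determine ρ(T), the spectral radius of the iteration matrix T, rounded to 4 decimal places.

1.1230

A = D + L + U where D = diag(5.2, 7.7, -6.7, 4.7, 6.2, 8.5).
GS T = -(D+L)⁻¹U: row 0 first, T[0,2] = -(-0.5)/(5.2) = +0.0962; later rows by forward substitution.
  T[0,:] = [+0.0000 +0.2885 +0.0962 +0.5000 +0.7115 -0.2692]
  T[1,:] = [+0.0000 -0.1124 -0.4660 -0.5195 -0.6798 -0.2198]
  T[2,:] = [+0.0000 +0.1707 +0.2808 +0.2415 +0.0641 -0.1688]
  T[3,:] = [+0.0000 +0.2911 +0.5432 +0.7521 +0.7803 -0.0700]
  T[4,:] = [+0.0000 +0.1851 +0.2760 +0.3555 +0.2561 -0.7323]
  T[5,:] = [+0.0000 -0.1170 -0.1410 -0.2501 -0.3641 -0.2178]
moduli |λ_i(T)| = 1.1230, 0.5232, 0.1604, 0.1604, 0.0591, 0.0000.
ρ(T) = max|λ| = 1.1230; 1.1230 > 1, so it fails to converge.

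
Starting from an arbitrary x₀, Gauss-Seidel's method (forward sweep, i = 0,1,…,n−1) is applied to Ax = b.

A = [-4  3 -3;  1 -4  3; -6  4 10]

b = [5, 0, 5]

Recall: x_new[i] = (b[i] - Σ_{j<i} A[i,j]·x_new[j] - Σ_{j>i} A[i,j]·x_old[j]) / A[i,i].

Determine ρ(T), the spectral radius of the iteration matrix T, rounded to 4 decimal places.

0.8738

Split A = D + L + U, D = diag(-4, -4, 10).
GS T = -(D+L)⁻¹U: row 0 first, T[0,2] = -(-3)/(-4) = -0.7500; later rows by forward substitution.
  T[0,:] = [+0.0000  +0.7500  -0.7500]
  T[1,:] = [+0.0000  +0.1875  +0.5625]
  T[2,:] = [+0.0000  +0.3750  -0.6750]
|λ(T)| sorted: 0.8738, 0.3863, 0.0000.
ρ(T) = max|λ| = 0.8738; 0.8738 < 1: convergent.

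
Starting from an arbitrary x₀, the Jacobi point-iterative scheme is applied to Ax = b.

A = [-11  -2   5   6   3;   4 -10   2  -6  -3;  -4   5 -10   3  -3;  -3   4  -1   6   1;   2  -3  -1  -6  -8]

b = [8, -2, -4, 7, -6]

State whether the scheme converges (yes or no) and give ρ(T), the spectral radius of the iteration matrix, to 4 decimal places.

A = D + L + U where D = diag(-11, -10, -10, 6, -8).
Jacobi: T = -D⁻¹(L+U), T[4,1] = -(-3)/(-8) = -0.3750; T[4,4] = 0.
  T[0,:] = [+0.0000, -0.1818, +0.4545, +0.5455, +0.2727]
  T[1,:] = [+0.4000, +0.0000, +0.2000, -0.6000, -0.3000]
  T[2,:] = [-0.4000, +0.5000, +0.0000, +0.3000, -0.3000]
  T[3,:] = [+0.5000, -0.6667, +0.1667, +0.0000, -0.1667]
  T[4,:] = [+0.2500, -0.3750, -0.1250, -0.7500, +0.0000]
moduli |λ_i(T)| = 1.1216, 0.6197, 0.6197, 0.2993, 0.2993.
ρ(T) = max|λ| = 1.1216; 1.1216 > 1: divergent.

no, ρ = 1.1216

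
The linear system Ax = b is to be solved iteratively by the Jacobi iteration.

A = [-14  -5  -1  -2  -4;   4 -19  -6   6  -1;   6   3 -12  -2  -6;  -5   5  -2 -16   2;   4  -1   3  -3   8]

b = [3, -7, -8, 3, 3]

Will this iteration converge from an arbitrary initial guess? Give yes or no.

Split A = D + L + U, D = diag(-14, -19, -12, -16, 8).
Jacobi: T = -D⁻¹(L+U), T[4,0] = -(4)/(8) = -0.5000; T[4,4] = 0.
  T[0,:] = [+0.0000  -0.3571  -0.0714  -0.1429  -0.2857]
  T[1,:] = [+0.2105  +0.0000  -0.3158  +0.3158  -0.0526]
  T[2,:] = [+0.5000  +0.2500  +0.0000  -0.1667  -0.5000]
  T[3,:] = [-0.3125  +0.3125  -0.1250  +0.0000  +0.1250]
  T[4,:] = [-0.5000  +0.1250  -0.3750  +0.3750  +0.0000]
moduli |λ_i(T)| = 0.8563, 0.4253, 0.3993, 0.3993, 0.2456.
spectral radius ρ = 0.8563; 0.8563 < 1 ⇒ converges.

yes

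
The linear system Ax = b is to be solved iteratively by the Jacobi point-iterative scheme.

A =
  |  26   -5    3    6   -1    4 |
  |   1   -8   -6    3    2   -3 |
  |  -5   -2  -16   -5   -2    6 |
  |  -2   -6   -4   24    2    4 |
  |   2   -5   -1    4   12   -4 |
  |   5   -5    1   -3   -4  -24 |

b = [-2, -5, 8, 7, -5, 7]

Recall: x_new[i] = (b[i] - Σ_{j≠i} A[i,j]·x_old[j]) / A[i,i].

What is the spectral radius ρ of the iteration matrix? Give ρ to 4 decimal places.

0.7502

Split A = D + L + U, D = diag(26, -8, -16, 24, 12, -24).
Jacobi T = -D⁻¹(L+U): T[3,0] = -(-2)/(24) = +0.0833; T[3,3] = 0.
  T[0,:] = [+0.0000 +0.1923 -0.1154 -0.2308 +0.0385 -0.1538]
  T[1,:] = [+0.1250 +0.0000 -0.7500 +0.3750 +0.2500 -0.3750]
  T[2,:] = [-0.3125 -0.1250 +0.0000 -0.3125 -0.1250 +0.3750]
  T[3,:] = [+0.0833 +0.2500 +0.1667 +0.0000 -0.0833 -0.1667]
  T[4,:] = [-0.1667 +0.4167 +0.0833 -0.3333 +0.0000 +0.3333]
  T[5,:] = [+0.2083 -0.2083 +0.0417 -0.1250 -0.1667 +0.0000]
|roots of det(T-λI)|: 0.7502, 0.5114, 0.5114, 0.2560, 0.2560, 0.1751.
ρ(T) = max|λ| = 0.7502; 0.7502 < 1, so it converges for any x₀.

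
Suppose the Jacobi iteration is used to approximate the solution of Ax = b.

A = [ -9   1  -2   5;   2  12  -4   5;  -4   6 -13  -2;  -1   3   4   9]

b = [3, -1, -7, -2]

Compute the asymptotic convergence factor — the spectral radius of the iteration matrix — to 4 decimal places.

0.8642

A = D + L + U where D = diag(-9, 12, -13, 9).
Jacobi T = -D⁻¹(L+U): T[3,1] = -(3)/(9) = -0.3333; T[3,3] = 0.
  T[0,:] = [+0.0000  +0.1111  -0.2222  +0.5556]
  T[1,:] = [-0.1667  +0.0000  +0.3333  -0.4167]
  T[2,:] = [-0.3077  +0.4615  +0.0000  -0.1538]
  T[3,:] = [+0.1111  -0.3333  -0.4444  +0.0000]
eigenvalue magnitudes: 0.8642, 0.4237, 0.4237, 0.1286.
ρ = 0.8642; 0.8642 < 1 ⇒ converges.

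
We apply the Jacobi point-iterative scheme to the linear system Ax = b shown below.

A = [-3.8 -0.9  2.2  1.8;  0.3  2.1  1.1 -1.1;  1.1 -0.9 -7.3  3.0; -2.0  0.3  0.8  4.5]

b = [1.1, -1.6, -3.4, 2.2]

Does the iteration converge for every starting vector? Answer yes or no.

Split A = D + L + U, D = diag(-3.8, 2.1, -7.3, 4.5).
Jacobi: T = -D⁻¹(L+U), T[1,3] = -(-1.1)/(2.1) = +0.5238; T[1,1] = 0.
  T[0,:] = [+0.0000 -0.2368 +0.5789 +0.4737]
  T[1,:] = [-0.1429 +0.0000 -0.5238 +0.5238]
  T[2,:] = [+0.1507 -0.1233 +0.0000 +0.4110]
  T[3,:] = [+0.4444 -0.0667 -0.1778 +0.0000]
|eigenvalues of T|: 0.6665, 0.3489, 0.3489, 0.0563.
ρ(T) = max|λ| = 0.6665; 0.6665 < 1, so it converges for any x₀.

yes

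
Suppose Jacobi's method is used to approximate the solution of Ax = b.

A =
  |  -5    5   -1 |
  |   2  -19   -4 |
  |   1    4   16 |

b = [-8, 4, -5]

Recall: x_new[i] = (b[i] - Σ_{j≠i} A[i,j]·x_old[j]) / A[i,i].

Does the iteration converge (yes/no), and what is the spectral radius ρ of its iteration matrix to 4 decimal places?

yes, ρ = 0.4588

Write A = D+L+U with D = diag(-5, -19, 16).
Jacobi T = -D⁻¹(L+U): T[0,2] = -(-1)/(-5) = -0.2000; T[0,0] = 0.
  T[0,:] = [+0.0000  +1.0000  -0.2000]
  T[1,:] = [+0.1053  +0.0000  -0.2105]
  T[2,:] = [-0.0625  -0.2500  +0.0000]
|eigenvalues of T|: 0.4588, 0.3412, 0.1177.
spectral radius ρ = 0.4588; 0.4588 < 1: convergent.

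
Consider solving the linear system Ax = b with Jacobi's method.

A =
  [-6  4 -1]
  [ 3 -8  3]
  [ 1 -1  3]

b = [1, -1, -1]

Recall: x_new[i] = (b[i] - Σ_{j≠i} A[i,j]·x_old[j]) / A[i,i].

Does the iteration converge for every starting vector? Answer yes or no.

yes

Let D = diag(-6, -8, 3); L, U the strict triangles.
T_J = -D⁻¹(L+U): T[1,2] = -(3)/(-8) = +0.3750; T[1,1] = 0.
  T[0,:] = [+0.0000  +0.6667  -0.1667]
  T[1,:] = [+0.3750  +0.0000  +0.3750]
  T[2,:] = [-0.3333  +0.3333  +0.0000]
|eigenvalues of T|: 0.7541, 0.4406, 0.3135.
ρ = 0.7541; 0.7541 < 1 ⇒ converges.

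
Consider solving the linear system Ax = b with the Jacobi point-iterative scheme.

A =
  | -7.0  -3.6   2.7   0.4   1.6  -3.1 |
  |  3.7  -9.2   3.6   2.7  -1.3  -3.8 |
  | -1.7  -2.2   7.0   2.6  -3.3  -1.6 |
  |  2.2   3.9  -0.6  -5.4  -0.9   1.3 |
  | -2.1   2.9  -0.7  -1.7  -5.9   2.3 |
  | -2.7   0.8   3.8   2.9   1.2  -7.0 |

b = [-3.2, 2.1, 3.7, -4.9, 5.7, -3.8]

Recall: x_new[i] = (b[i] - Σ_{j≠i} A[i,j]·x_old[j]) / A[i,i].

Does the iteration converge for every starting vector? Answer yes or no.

A = D + L + U where D = diag(-7, -9.2, 7, -5.4, -5.9, -7).
Jacobi: T = -D⁻¹(L+U), T[4,2] = -(-0.7)/(-5.9) = -0.1186; T[4,4] = 0.
  T[0,:] = [+0.0000 -0.5143 +0.3857 +0.0571 +0.2286 -0.4429]
  T[1,:] = [+0.4022 +0.0000 +0.3913 +0.2935 -0.1413 -0.4130]
  T[2,:] = [+0.2429 +0.3143 +0.0000 -0.3714 +0.4714 +0.2286]
  T[3,:] = [+0.4074 +0.7222 -0.1111 +0.0000 -0.1667 +0.2407]
  T[4,:] = [-0.3559 +0.4915 -0.1186 -0.2881 +0.0000 +0.3898]
  T[5,:] = [-0.3857 +0.1143 +0.5429 +0.4143 +0.1714 +0.0000]
eigenvalue magnitudes: 1.1353, 0.7031, 0.7031, 0.4335, 0.0745, 0.0745.
ρ(T) = max|λ| = 1.1353; 1.1353 > 1 ⇒ diverges.

no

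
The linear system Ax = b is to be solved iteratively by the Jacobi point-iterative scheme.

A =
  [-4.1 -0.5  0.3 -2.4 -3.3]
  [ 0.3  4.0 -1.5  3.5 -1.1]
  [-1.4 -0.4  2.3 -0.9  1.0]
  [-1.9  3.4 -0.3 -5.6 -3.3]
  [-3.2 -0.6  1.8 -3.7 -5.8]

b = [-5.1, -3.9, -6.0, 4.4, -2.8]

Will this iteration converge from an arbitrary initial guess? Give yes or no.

no

Diagonal D = diag(-4.1, 4, 2.3, -5.6, -5.8); L, U strict lower/upper.
Jacobi T = -D⁻¹(L+U): T[1,4] = -(-1.1)/(4) = +0.2750; T[1,1] = 0.
  T[0,:] = [+0.0000  -0.1220  +0.0732  -0.5854  -0.8049]
  T[1,:] = [-0.0750  +0.0000  +0.3750  -0.8750  +0.2750]
  T[2,:] = [+0.6087  +0.1739  +0.0000  +0.3913  -0.4348]
  T[3,:] = [-0.3393  +0.6071  -0.0536  +0.0000  -0.5893]
  T[4,:] = [-0.5517  -0.1034  +0.3103  -0.6379  +0.0000]
moduli |λ_i(T)| = 1.1489, 0.6381, 0.6381, 0.4587, 0.4587.
ρ(T) = max|λ| = 1.1489; 1.1489 > 1, so it fails to converge.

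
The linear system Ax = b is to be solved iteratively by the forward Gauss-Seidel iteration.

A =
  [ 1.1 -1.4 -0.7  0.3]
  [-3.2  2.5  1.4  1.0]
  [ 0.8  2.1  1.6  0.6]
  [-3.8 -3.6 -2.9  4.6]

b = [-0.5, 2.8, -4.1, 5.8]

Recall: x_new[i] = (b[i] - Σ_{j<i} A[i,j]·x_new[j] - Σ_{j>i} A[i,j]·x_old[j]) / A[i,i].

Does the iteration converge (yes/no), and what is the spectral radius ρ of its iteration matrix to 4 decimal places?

Let D = diag(1.1, 2.5, 1.6, 4.6); L, U the strict triangles.
GS T = -(D+L)⁻¹U: row 0 first, T[0,1] = -(-1.4)/(1.1) = +1.2727; later rows by forward substitution.
  T[0,:] = [+0.0000 +1.2727 +0.6364 -0.2727]
  T[1,:] = [+0.0000 +1.6291 +0.2545 -0.7491]
  T[2,:] = [+0.0000 -2.7745 -0.6523 +0.7445]
  T[3,:] = [+0.0000 +0.5772 +0.3137 -0.3422]
moduli |λ_i(T)| = 1.1986, 0.4292, 0.4292, 0.0000.
ρ = 1.1986; 1.1986 > 1 ⇒ diverges.

no, ρ = 1.1986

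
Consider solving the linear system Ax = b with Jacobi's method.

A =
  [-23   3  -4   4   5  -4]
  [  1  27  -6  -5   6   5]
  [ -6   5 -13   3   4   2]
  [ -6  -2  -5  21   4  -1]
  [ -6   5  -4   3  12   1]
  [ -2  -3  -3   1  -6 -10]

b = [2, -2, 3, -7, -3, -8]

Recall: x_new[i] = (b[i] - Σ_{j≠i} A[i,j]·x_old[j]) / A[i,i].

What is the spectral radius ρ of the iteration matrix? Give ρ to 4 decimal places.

A = D + L + U where D = diag(-23, 27, -13, 21, 12, -10).
Jacobi T = -D⁻¹(L+U): T[0,2] = -(-4)/(-23) = -0.1739; T[0,0] = 0.
  T[0,:] = [+0.0000, +0.1304, -0.1739, +0.1739, +0.2174, -0.1739]
  T[1,:] = [-0.0370, +0.0000, +0.2222, +0.1852, -0.2222, -0.1852]
  T[2,:] = [-0.4615, +0.3846, +0.0000, +0.2308, +0.3077, +0.1538]
  T[3,:] = [+0.2857, +0.0952, +0.2381, +0.0000, -0.1905, +0.0476]
  T[4,:] = [+0.5000, -0.4167, +0.3333, -0.2500, +0.0000, -0.0833]
  T[5,:] = [-0.2000, -0.3000, -0.3000, +0.1000, -0.6000, +0.0000]
|roots of det(T-λI)|: 0.9164, 0.5124, 0.3874, 0.3350, 0.3350, 0.1448.
ρ(T) = max|λ| = 0.9164; 0.9164 < 1, so it converges for any x₀.

0.9164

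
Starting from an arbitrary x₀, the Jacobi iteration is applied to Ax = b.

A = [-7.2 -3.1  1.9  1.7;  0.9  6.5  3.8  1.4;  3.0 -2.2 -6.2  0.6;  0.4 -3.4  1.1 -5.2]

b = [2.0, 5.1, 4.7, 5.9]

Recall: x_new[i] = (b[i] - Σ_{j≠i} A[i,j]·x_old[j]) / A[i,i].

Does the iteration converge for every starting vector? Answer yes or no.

Write A = D+L+U with D = diag(-7.2, 6.5, -6.2, -5.2).
T_J = -D⁻¹(L+U): T[1,0] = -(0.9)/(6.5) = -0.1385; T[1,1] = 0.
  T[0,:] = [+0.0000, -0.4306, +0.2639, +0.2361]
  T[1,:] = [-0.1385, +0.0000, -0.5846, -0.2154]
  T[2,:] = [+0.4839, -0.3548, +0.0000, +0.0968]
  T[3,:] = [+0.0769, -0.6538, +0.2115, +0.0000]
|roots of det(T-λI)|: 0.9365, 0.4883, 0.2897, 0.2897.
spectral radius ρ = 0.9365; 0.9365 < 1: convergent.

yes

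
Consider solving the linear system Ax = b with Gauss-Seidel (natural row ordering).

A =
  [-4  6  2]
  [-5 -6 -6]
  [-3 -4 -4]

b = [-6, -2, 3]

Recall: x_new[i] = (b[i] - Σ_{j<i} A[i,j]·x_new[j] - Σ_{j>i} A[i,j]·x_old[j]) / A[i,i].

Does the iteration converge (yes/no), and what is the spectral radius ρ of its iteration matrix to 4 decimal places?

no, ρ = 1.1699

A = D + L + U where D = diag(-4, -6, -4).
GS T = -(D+L)⁻¹U: row 0 first, T[0,2] = -(2)/(-4) = +0.5000; later rows by forward substitution.
  T[0,:] = [+0.0000 +1.5000 +0.5000]
  T[1,:] = [+0.0000 -1.2500 -1.4167]
  T[2,:] = [+0.0000 +0.1250 +1.0417]
|roots of det(T-λI)|: 1.1699, 0.9616, 0.0000.
spectral radius ρ = 1.1699; 1.1699 > 1, so it fails to converge.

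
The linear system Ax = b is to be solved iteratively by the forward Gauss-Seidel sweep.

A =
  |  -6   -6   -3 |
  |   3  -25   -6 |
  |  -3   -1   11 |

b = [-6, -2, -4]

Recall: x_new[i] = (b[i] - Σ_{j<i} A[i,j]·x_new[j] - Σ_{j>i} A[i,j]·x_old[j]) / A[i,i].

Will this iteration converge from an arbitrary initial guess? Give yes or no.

Diagonal D = diag(-6, -25, 11); L, U strict lower/upper.
T_GS = -(D+L)⁻¹U: row 0 first, T[0,2] = -(-3)/(-6) = -0.5000; later rows by forward substitution.
  T[0,:] = [+0.0000  -1.0000  -0.5000]
  T[1,:] = [+0.0000  -0.1200  -0.3000]
  T[2,:] = [+0.0000  -0.2836  -0.1636]
|eigenvalues of T|: 0.4343, 0.1507, 0.0000.
ρ(T) = max|λ| = 0.4343; 0.4343 < 1, so it converges for any x₀.

yes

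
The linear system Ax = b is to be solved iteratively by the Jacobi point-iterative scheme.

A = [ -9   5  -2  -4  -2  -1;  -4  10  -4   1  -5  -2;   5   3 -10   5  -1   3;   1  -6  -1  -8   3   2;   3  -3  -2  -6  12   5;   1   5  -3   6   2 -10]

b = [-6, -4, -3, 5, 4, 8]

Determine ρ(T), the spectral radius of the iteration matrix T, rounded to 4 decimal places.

1.1720

Split A = D + L + U, D = diag(-9, 10, -10, -8, 12, -10).
Jacobi: T = -D⁻¹(L+U), T[3,2] = -(-1)/(-8) = -0.1250; T[3,3] = 0.
  T[0,:] = [+0.0000 +0.5556 -0.2222 -0.4444 -0.2222 -0.1111]
  T[1,:] = [+0.4000 +0.0000 +0.4000 -0.1000 +0.5000 +0.2000]
  T[2,:] = [+0.5000 +0.3000 +0.0000 +0.5000 -0.1000 +0.3000]
  T[3,:] = [+0.1250 -0.7500 -0.1250 +0.0000 +0.3750 +0.2500]
  T[4,:] = [-0.2500 +0.2500 +0.1667 +0.5000 +0.0000 -0.4167]
  T[5,:] = [+0.1000 +0.5000 -0.3000 +0.6000 +0.2000 +0.0000]
moduli |λ_i(T)| = 1.1720, 0.6427, 0.5789, 0.5789, 0.3142, 0.3142.
ρ = 1.1720; 1.1720 > 1: divergent.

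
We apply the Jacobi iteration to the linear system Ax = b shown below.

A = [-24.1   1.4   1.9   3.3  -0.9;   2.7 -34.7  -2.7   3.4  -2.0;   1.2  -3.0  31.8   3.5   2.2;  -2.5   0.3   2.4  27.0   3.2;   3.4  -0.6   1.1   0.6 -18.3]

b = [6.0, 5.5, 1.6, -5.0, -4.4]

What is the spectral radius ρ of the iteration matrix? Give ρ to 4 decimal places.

0.1925

Diagonal D = diag(-24.1, -34.7, 31.8, 27, -18.3); L, U strict lower/upper.
Jacobi: T = -D⁻¹(L+U), T[1,2] = -(-2.7)/(-34.7) = -0.0778; T[1,1] = 0.
  T[0,:] = [+0.0000  +0.0581  +0.0788  +0.1369  -0.0373]
  T[1,:] = [+0.0778  +0.0000  -0.0778  +0.0980  -0.0576]
  T[2,:] = [-0.0377  +0.0943  +0.0000  -0.1101  -0.0692]
  T[3,:] = [+0.0926  -0.0111  -0.0889  +0.0000  -0.1185]
  T[4,:] = [+0.1858  -0.0328  +0.0601  +0.0328  +0.0000]
moduli |λ_i(T)| = 0.1925, 0.1284, 0.1284, 0.1026, 0.1026.
spectral radius ρ = 0.1925; 0.1925 < 1, so it converges for any x₀.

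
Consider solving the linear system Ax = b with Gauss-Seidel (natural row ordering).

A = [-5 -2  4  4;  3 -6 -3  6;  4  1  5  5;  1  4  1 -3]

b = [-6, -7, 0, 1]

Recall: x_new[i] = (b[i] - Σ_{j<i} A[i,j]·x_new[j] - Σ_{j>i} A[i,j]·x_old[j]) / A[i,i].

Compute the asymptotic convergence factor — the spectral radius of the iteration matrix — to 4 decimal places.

1.2717

Let D = diag(-5, -6, 5, -3); L, U the strict triangles.
Gauss-Seidel: T = -(D+L)⁻¹U, row 0 first, T[0,3] = -(4)/(-5) = +0.8000; later rows by forward substitution.
  T[0,:] = [+0.0000 -0.4000 +0.8000 +0.8000]
  T[1,:] = [+0.0000 -0.2000 -0.1000 +1.4000]
  T[2,:] = [+0.0000 +0.3600 -0.6200 -1.9200]
  T[3,:] = [+0.0000 -0.2800 -0.0733 +1.4933]
|eigenvalues of T|: 1.2717, 0.6759, 0.0776, 0.0000.
ρ = 1.2717; 1.2717 > 1: divergent.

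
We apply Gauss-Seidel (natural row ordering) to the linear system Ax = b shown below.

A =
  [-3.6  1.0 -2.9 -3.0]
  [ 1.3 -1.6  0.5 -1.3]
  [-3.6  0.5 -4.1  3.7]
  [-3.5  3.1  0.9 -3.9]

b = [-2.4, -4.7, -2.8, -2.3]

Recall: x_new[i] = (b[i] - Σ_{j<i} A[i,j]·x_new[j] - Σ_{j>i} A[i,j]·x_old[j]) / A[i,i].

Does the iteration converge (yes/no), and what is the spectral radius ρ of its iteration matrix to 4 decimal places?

no, ρ = 1.4811

Write A = D+L+U with D = diag(-3.6, -1.6, -4.1, -3.9).
GS T = -(D+L)⁻¹U: row 0 first, T[0,1] = -(1)/(-3.6) = +0.2778; later rows by forward substitution.
  T[0,:] = [+0.0000 +0.2778 -0.8056 -0.8333]
  T[1,:] = [+0.0000 +0.2257 -0.3420 -1.4896]
  T[2,:] = [+0.0000 -0.2164 +0.6656 +1.4525]
  T[3,:] = [+0.0000 -0.1198 +0.6047 -0.1010]
eigenvalue magnitudes: 1.4811, 0.7537, 0.0630, 0.0000.
spectral radius ρ = 1.4811; 1.4811 > 1 ⇒ diverges.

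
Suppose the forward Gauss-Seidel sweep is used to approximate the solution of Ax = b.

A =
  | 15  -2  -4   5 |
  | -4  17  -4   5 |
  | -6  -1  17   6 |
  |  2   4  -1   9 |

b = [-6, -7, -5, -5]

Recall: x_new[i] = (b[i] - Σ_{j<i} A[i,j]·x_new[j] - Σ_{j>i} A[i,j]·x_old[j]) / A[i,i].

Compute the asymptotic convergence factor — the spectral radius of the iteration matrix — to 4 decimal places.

A = D + L + U where D = diag(15, 17, 17, 9).
Gauss-Seidel: T = -(D+L)⁻¹U, row 0 first, T[0,3] = -(5)/(15) = -0.3333; later rows by forward substitution.
  T[0,:] = [+0.0000  +0.1333  +0.2667  -0.3333]
  T[1,:] = [+0.0000  +0.0314  +0.2980  -0.3725]
  T[2,:] = [+0.0000  +0.0489  +0.1116  -0.4925]
  T[3,:] = [+0.0000  -0.0381  -0.1793  +0.1849]
|λ(T)| sorted: 0.5088, 0.1482, 0.0326, 0.0000.
ρ = 0.5088; 0.5088 < 1: convergent.

0.5088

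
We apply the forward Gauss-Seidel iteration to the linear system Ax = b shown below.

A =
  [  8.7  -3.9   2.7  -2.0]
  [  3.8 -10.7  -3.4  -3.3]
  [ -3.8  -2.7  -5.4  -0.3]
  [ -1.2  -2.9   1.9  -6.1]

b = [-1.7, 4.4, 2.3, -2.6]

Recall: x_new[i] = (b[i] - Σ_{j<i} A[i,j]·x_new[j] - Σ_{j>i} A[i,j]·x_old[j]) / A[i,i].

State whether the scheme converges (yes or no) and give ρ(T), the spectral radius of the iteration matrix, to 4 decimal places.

Diagonal D = diag(8.7, -10.7, -5.4, -6.1); L, U strict lower/upper.
Gauss-Seidel: T = -(D+L)⁻¹U, row 0 first, T[0,2] = -(2.7)/(8.7) = -0.3103; later rows by forward substitution.
  T[0,:] = [+0.0000 +0.4483 -0.3103 +0.2299]
  T[1,:] = [+0.0000 +0.1592 -0.4280 -0.2268]
  T[2,:] = [+0.0000 -0.3951 +0.4324 -0.1039]
  T[3,:] = [+0.0000 -0.2869 +0.3992 +0.0302]
|λ(T)| sorted: 0.7587, 0.1506, 0.0136, 0.0000.
spectral radius ρ = 0.7587; 0.7587 < 1: convergent.

yes, ρ = 0.7587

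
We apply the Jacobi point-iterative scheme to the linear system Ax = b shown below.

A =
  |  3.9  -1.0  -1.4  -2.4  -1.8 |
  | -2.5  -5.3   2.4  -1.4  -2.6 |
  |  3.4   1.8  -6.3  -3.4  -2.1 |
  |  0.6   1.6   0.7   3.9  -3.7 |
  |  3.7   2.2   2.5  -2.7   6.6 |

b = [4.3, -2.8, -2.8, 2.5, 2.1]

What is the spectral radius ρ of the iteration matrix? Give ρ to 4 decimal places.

1.1478

A = D + L + U where D = diag(3.9, -5.3, -6.3, 3.9, 6.6).
Jacobi: T = -D⁻¹(L+U), T[3,4] = -(-3.7)/(3.9) = +0.9487; T[3,3] = 0.
  T[0,:] = [+0.0000, +0.2564, +0.3590, +0.6154, +0.4615]
  T[1,:] = [-0.4717, +0.0000, +0.4528, -0.2642, -0.4906]
  T[2,:] = [+0.5397, +0.2857, +0.0000, -0.5397, -0.3333]
  T[3,:] = [-0.1538, -0.4103, -0.1795, +0.0000, +0.9487]
  T[4,:] = [-0.5606, -0.3333, -0.3788, +0.4091, +0.0000]
|eigenvalues of T|: 1.1478, 0.4600, 0.4600, 0.4023, 0.4023.
spectral radius ρ = 1.1478; 1.1478 > 1 ⇒ diverges.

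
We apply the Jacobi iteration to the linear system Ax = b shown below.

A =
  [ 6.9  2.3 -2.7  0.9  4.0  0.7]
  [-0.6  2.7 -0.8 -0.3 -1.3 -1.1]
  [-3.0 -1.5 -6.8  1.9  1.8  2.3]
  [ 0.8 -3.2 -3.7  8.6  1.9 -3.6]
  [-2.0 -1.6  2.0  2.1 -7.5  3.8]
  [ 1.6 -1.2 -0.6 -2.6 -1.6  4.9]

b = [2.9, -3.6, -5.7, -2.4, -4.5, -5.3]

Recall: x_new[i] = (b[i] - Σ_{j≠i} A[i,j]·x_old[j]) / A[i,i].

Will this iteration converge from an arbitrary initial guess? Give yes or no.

Split A = D + L + U, D = diag(6.9, 2.7, -6.8, 8.6, -7.5, 4.9).
T_J = -D⁻¹(L+U): T[5,3] = -(-2.6)/(4.9) = +0.5306; T[5,5] = 0.
  T[0,:] = [+0.0000 -0.3333 +0.3913 -0.1304 -0.5797 -0.1014]
  T[1,:] = [+0.2222 +0.0000 +0.2963 +0.1111 +0.4815 +0.4074]
  T[2,:] = [-0.4412 -0.2206 +0.0000 +0.2794 +0.2647 +0.3382]
  T[3,:] = [-0.0930 +0.3721 +0.4302 +0.0000 -0.2209 +0.4186]
  T[4,:] = [-0.2667 -0.2133 +0.2667 +0.2800 +0.0000 +0.5067]
  T[5,:] = [-0.3265 +0.2449 +0.1224 +0.5306 +0.3265 +0.0000]
moduli |λ_i(T)| = 1.1529, 0.5906, 0.5906, 0.5488, 0.2756, 0.2756.
ρ = 1.1529; 1.1529 > 1 ⇒ diverges.

no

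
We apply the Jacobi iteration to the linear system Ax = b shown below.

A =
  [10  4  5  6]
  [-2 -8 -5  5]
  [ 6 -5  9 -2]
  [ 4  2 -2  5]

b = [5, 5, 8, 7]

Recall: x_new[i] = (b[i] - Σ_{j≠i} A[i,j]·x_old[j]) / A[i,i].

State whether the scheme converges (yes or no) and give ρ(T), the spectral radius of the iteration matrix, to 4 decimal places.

no, ρ = 1.1208

Split A = D + L + U, D = diag(10, -8, 9, 5).
T_J = -D⁻¹(L+U): T[1,0] = -(-2)/(-8) = -0.2500; T[1,1] = 0.
  T[0,:] = [+0.0000  -0.4000  -0.5000  -0.6000]
  T[1,:] = [-0.2500  +0.0000  -0.6250  +0.6250]
  T[2,:] = [-0.6667  +0.5556  +0.0000  +0.2222]
  T[3,:] = [-0.8000  -0.4000  +0.4000  +0.0000]
moduli |λ_i(T)| = 1.1208, 0.7920, 0.7686, 0.7686.
spectral radius ρ = 1.1208; 1.1208 > 1 ⇒ diverges.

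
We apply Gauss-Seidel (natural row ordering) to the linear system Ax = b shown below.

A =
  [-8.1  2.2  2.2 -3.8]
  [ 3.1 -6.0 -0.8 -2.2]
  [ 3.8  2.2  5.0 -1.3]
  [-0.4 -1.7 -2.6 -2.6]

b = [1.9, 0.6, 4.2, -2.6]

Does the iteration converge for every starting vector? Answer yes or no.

yes

Let D = diag(-8.1, -6, 5, -2.6); L, U the strict triangles.
Gauss-Seidel: T = -(D+L)⁻¹U, row 0 first, T[0,3] = -(-3.8)/(-8.1) = -0.4691; later rows by forward substitution.
  T[0,:] = [+0.0000  +0.2716  +0.2716  -0.4691]
  T[1,:] = [+0.0000  +0.1403  +0.0070  -0.6091]
  T[2,:] = [+0.0000  -0.2682  -0.2095  +0.8845]
  T[3,:] = [+0.0000  +0.1346  +0.1631  -0.4141]
eigenvalue magnitudes: 0.5838, 0.1210, 0.0205, 0.0000.
spectral radius ρ = 0.5838; 0.5838 < 1, so it converges for any x₀.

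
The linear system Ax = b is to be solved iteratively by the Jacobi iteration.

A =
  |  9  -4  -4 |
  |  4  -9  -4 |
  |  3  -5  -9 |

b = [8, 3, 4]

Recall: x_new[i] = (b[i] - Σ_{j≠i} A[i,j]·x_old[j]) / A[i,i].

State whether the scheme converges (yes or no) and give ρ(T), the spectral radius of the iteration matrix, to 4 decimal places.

yes, ρ = 0.8889

Write A = D+L+U with D = diag(9, -9, -9).
T_J = -D⁻¹(L+U): T[2,1] = -(-5)/(-9) = -0.5556; T[2,2] = 0.
  T[0,:] = [+0.0000  +0.4444  +0.4444]
  T[1,:] = [+0.4444  +0.0000  -0.4444]
  T[2,:] = [+0.3333  -0.5556  +0.0000]
|λ(T)| sorted: 0.8889, 0.4444, 0.4444.
spectral radius ρ = 0.8889; 0.8889 < 1: convergent.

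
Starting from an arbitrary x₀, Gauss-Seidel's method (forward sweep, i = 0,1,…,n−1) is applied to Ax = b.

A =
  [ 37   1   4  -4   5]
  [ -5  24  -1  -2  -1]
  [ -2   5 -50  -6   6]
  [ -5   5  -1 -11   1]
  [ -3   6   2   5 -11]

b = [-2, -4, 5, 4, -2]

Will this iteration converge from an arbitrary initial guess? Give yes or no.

yes

Split A = D + L + U, D = diag(37, 24, -50, -11, -11).
GS T = -(D+L)⁻¹U: row 0 first, T[0,3] = -(-4)/(37) = +0.1081; later rows by forward substitution.
  T[0,:] = [+0.0000 -0.0270 -0.1081 +0.1081 -0.1351]
  T[1,:] = [+0.0000 -0.0056 +0.0191 +0.1059 +0.0135]
  T[2,:] = [+0.0000 +0.0005 +0.0062 -0.1137 +0.1268]
  T[3,:] = [+0.0000 +0.0097 +0.0573 +0.0093 +0.1470]
  T[4,:] = [+0.0000 +0.0088 +0.0671 +0.0118 +0.1341]
eigenvalue magnitudes: 0.1562, 0.0412, 0.0405, 0.0129, 0.0000.
ρ(T) = max|λ| = 0.1562; 0.1562 < 1: convergent.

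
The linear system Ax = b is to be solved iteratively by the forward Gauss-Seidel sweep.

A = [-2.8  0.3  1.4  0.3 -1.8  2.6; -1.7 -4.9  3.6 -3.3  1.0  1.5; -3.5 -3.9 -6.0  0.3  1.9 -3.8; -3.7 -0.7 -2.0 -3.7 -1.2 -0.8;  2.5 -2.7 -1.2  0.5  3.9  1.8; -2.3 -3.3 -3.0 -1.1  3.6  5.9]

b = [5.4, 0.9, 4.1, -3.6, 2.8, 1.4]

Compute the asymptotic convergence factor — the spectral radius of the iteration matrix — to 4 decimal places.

A = D + L + U where D = diag(-2.8, -4.9, -6, -3.7, 3.9, 5.9).
Gauss-Seidel: T = -(D+L)⁻¹U, row 0 first, T[0,3] = -(0.3)/(-2.8) = +0.1071; later rows by forward substitution.
  T[0,:] = [+0.0000, +0.1071, +0.5000, +0.1071, -0.6429, +0.9286]
  T[1,:] = [+0.0000, -0.0372, +0.5612, -0.7106, +0.4271, -0.0160]
  T[2,:] = [+0.0000, -0.0383, -0.6565, +0.4494, +0.4140, -1.1646]
  T[3,:] = [+0.0000, -0.0794, -0.2513, -0.2156, +0.0139, -0.5123]
  T[4,:] = [+0.0000, -0.0960, -0.1017, -0.3947, +0.8334, -1.3605]
  T[5,:] = [+0.0000, +0.0453, +0.1902, +0.0735, -0.3071, +0.4955]
moduli |λ_i(T)| = 1.1494, 0.3340, 0.3025, 0.3025, 0.0065, 0.0000.
spectral radius ρ = 1.1494; 1.1494 > 1, so it fails to converge.

1.1494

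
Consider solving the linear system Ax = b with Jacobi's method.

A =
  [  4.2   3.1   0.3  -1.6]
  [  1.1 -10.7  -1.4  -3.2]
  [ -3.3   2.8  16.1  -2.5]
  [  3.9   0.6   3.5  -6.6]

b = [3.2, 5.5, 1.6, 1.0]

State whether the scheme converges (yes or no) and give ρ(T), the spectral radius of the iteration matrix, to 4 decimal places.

Let D = diag(4.2, -10.7, 16.1, -6.6); L, U the strict triangles.
Jacobi: T = -D⁻¹(L+U), T[2,1] = -(2.8)/(16.1) = -0.1739; T[2,2] = 0.
  T[0,:] = [+0.0000, -0.7381, -0.0714, +0.3810]
  T[1,:] = [+0.1028, +0.0000, -0.1308, -0.2991]
  T[2,:] = [+0.2050, -0.1739, +0.0000, +0.1553]
  T[3,:] = [+0.5909, +0.0909, +0.5303, +0.0000]
|roots of det(T-λI)|: 0.7426, 0.5036, 0.5036, 0.1420.
spectral radius ρ = 0.7426; 0.7426 < 1 ⇒ converges.

yes, ρ = 0.7426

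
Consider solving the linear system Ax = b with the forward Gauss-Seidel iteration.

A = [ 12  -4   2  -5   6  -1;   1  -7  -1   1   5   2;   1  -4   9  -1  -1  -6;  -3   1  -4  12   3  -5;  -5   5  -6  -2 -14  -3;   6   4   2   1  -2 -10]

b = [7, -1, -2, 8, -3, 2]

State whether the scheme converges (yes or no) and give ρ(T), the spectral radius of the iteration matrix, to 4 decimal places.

yes, ρ = 0.8891

Split A = D + L + U, D = diag(12, -7, 9, 12, -14, -10).
T_GS = -(D+L)⁻¹U: row 0 first, T[0,5] = -(-1)/(12) = +0.0833; later rows by forward substitution.
  T[0,:] = [+0.0000 +0.3333 -0.1667 +0.4167 -0.5000 +0.0833]
  T[1,:] = [+0.0000 +0.0476 -0.1667 +0.2024 +0.6429 +0.2976]
  T[2,:] = [+0.0000 -0.0159 -0.0556 +0.1548 +0.4524 +0.7897]
  T[3,:] = [+0.0000 +0.0741 -0.0463 +0.1389 -0.2778 +0.6759]
  T[4,:] = [+0.0000 -0.1058 +0.0304 -0.1627 +0.2540 -0.5728]
  T[5,:] = [+0.0000 +0.2444 -0.1885 +0.4083 -0.0310 +0.5091]
|λ(T)| sorted: 0.8891, 0.1886, 0.1833, 0.1833, 0.0302, 0.0000.
ρ = 0.8891; 0.8891 < 1: convergent.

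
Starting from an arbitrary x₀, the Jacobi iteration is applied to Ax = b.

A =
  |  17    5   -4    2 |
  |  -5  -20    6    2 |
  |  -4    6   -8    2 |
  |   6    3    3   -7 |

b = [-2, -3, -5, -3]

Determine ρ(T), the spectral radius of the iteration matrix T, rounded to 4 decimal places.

Diagonal D = diag(17, -20, -8, -7); L, U strict lower/upper.
T_J = -D⁻¹(L+U): T[2,3] = -(2)/(-8) = +0.2500; T[2,2] = 0.
  T[0,:] = [+0.0000, -0.2941, +0.2353, -0.1176]
  T[1,:] = [-0.2500, +0.0000, +0.3000, +0.1000]
  T[2,:] = [-0.5000, +0.7500, +0.0000, +0.2500]
  T[3,:] = [+0.8571, +0.4286, +0.4286, +0.0000]
eigenvalue magnitudes: 0.6943, 0.3629, 0.3629, 0.3618.
spectral radius ρ = 0.6943; 0.6943 < 1, so it converges for any x₀.

0.6943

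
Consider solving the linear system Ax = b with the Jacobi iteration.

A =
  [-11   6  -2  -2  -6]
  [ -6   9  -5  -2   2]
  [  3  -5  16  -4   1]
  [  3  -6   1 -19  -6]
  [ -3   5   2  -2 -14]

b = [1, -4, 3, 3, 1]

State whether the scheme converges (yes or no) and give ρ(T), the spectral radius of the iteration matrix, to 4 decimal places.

yes, ρ = 0.8669

Write A = D+L+U with D = diag(-11, 9, 16, -19, -14).
Jacobi: T = -D⁻¹(L+U), T[1,0] = -(-6)/(9) = +0.6667; T[1,1] = 0.
  T[0,:] = [+0.0000, +0.5455, -0.1818, -0.1818, -0.5455]
  T[1,:] = [+0.6667, +0.0000, +0.5556, +0.2222, -0.2222]
  T[2,:] = [-0.1875, +0.3125, +0.0000, +0.2500, -0.0625]
  T[3,:] = [+0.1579, -0.3158, +0.0526, +0.0000, -0.3158]
  T[4,:] = [-0.2143, +0.3571, +0.1429, -0.1429, +0.0000]
|eigenvalues of T|: 0.8669, 0.4971, 0.4971, 0.4160, 0.3162.
spectral radius ρ = 0.8669; 0.8669 < 1: convergent.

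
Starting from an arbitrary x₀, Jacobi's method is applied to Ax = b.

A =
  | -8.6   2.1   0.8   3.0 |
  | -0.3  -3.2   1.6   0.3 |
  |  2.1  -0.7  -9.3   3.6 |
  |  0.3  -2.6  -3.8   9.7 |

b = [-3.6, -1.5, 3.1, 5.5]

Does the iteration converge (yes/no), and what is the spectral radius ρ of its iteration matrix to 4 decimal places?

Split A = D + L + U, D = diag(-8.6, -3.2, -9.3, 9.7).
Jacobi: T = -D⁻¹(L+U), T[1,2] = -(1.6)/(-3.2) = +0.5000; T[1,1] = 0.
  T[0,:] = [+0.0000  +0.2442  +0.0930  +0.3488]
  T[1,:] = [-0.0938  +0.0000  +0.5000  +0.0938]
  T[2,:] = [+0.2258  -0.0753  +0.0000  +0.3871]
  T[3,:] = [-0.0309  +0.2680  +0.3918  +0.0000]
|roots of det(T-λI)|: 0.5795, 0.3740, 0.3740, 0.1695.
ρ = 0.5795; 0.5795 < 1, so it converges for any x₀.

yes, ρ = 0.5795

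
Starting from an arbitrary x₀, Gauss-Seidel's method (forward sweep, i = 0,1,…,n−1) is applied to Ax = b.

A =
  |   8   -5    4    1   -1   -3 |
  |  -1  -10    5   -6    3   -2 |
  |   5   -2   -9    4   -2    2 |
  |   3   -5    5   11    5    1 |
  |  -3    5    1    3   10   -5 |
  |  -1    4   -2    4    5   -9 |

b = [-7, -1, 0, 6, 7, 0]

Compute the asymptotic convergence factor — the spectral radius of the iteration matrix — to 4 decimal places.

1.6087

Write A = D+L+U with D = diag(8, -10, -9, 11, 10, -9).
Gauss-Seidel: T = -(D+L)⁻¹U, row 0 first, T[0,3] = -(1)/(8) = -0.1250; later rows by forward substitution.
  T[0,:] = [+0.0000, +0.6250, -0.5000, -0.1250, +0.1250, +0.3750]
  T[1,:] = [+0.0000, -0.0625, +0.5500, -0.5875, +0.2875, -0.2375]
  T[2,:] = [+0.0000, +0.3611, -0.4000, +0.5056, -0.2167, +0.4833]
  T[3,:] = [+0.0000, -0.3630, +0.5682, -0.4628, -0.2595, -0.5208]
  T[4,:] = [+0.0000, +0.2915, -0.5555, +0.3445, -0.0067, +0.8392]
  T[5,:] = [+0.0000, -0.1768, +0.3328, -0.3738, +0.0430, -0.0199]
eigenvalue magnitudes: 1.6087, 0.4411, 0.2085, 0.1576, 0.1504, 0.0000.
spectral radius ρ = 1.6087; 1.6087 > 1 ⇒ diverges.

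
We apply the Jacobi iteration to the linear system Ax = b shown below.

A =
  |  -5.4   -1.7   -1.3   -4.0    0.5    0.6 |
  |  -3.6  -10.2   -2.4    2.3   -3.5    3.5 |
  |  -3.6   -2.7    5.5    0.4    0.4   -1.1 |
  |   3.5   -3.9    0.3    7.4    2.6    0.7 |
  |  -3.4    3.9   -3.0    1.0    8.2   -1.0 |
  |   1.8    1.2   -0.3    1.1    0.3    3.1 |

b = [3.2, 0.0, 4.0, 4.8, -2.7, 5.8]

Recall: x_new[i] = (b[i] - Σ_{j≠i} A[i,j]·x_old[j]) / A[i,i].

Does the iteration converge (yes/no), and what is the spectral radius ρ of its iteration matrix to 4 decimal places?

Diagonal D = diag(-5.4, -10.2, 5.5, 7.4, 8.2, 3.1); L, U strict lower/upper.
T_J = -D⁻¹(L+U): T[5,2] = -(-0.3)/(3.1) = +0.0968; T[5,5] = 0.
  T[0,:] = [+0.0000  -0.3148  -0.2407  -0.7407  +0.0926  +0.1111]
  T[1,:] = [-0.3529  +0.0000  -0.2353  +0.2255  -0.3431  +0.3431]
  T[2,:] = [+0.6545  +0.4909  +0.0000  -0.0727  -0.0727  +0.2000]
  T[3,:] = [-0.4730  +0.5270  -0.0405  +0.0000  -0.3514  -0.0946]
  T[4,:] = [+0.4146  -0.4756  +0.3659  -0.1220  +0.0000  +0.1220]
  T[5,:] = [-0.5806  -0.3871  +0.0968  -0.3548  -0.0968  +0.0000]
|λ(T)| sorted: 1.1295, 0.7352, 0.7352, 0.5211, 0.3940, 0.1155.
ρ(T) = max|λ| = 1.1295; 1.1295 > 1, so it fails to converge.

no, ρ = 1.1295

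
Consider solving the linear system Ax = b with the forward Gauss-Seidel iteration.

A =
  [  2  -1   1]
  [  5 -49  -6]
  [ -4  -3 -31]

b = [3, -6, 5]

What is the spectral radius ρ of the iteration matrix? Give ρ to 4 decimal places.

Split A = D + L + U, D = diag(2, -49, -31).
T_GS = -(D+L)⁻¹U: row 0 first, T[0,1] = -(-1)/(2) = +0.5000; later rows by forward substitution.
  T[0,:] = [+0.0000, +0.5000, -0.5000]
  T[1,:] = [+0.0000, +0.0510, -0.1735]
  T[2,:] = [+0.0000, -0.0695, +0.0813]
|roots of det(T-λI)|: 0.1770, 0.0446, 0.0000.
ρ(T) = max|λ| = 0.1770; 0.1770 < 1, so it converges for any x₀.

0.1770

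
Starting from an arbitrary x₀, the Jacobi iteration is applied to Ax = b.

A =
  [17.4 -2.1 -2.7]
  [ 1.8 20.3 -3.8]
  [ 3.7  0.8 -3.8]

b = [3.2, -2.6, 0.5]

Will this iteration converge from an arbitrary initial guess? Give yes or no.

A = D + L + U where D = diag(17.4, 20.3, -3.8).
T_J = -D⁻¹(L+U): T[1,2] = -(-3.8)/(20.3) = +0.1872; T[1,1] = 0.
  T[0,:] = [+0.0000  +0.1207  +0.1552]
  T[1,:] = [-0.0887  +0.0000  +0.1872]
  T[2,:] = [+0.9737  +0.2105  +0.0000]
|λ(T)| sorted: 0.4695, 0.3549, 0.1146.
spectral radius ρ = 0.4695; 0.4695 < 1 ⇒ converges.

yes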